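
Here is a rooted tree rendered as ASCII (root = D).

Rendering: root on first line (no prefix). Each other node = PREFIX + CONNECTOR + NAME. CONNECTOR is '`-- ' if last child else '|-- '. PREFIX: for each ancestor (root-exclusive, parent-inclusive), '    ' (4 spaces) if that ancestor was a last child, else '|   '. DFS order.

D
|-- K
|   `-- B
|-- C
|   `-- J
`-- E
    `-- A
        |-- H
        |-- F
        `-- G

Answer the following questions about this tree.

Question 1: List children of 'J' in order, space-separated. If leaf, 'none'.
Node J's children (from adjacency): (leaf)

Answer: none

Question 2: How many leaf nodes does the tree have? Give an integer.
Answer: 5

Derivation:
Leaves (nodes with no children): B, F, G, H, J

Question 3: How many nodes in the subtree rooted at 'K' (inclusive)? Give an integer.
Answer: 2

Derivation:
Subtree rooted at K contains: B, K
Count = 2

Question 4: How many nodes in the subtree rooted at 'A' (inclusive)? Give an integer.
Subtree rooted at A contains: A, F, G, H
Count = 4

Answer: 4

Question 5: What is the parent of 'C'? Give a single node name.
Scan adjacency: C appears as child of D

Answer: D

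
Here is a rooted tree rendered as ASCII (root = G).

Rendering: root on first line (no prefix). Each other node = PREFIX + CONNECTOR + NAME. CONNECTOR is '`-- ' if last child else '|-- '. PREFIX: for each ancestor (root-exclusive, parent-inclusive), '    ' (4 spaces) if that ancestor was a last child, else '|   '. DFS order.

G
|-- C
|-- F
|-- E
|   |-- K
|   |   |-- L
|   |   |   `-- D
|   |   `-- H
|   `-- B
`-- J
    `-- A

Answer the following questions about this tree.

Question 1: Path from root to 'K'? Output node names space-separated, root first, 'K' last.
Walk down from root: G -> E -> K

Answer: G E K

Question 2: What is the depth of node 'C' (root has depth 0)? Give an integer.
Path from root to C: G -> C
Depth = number of edges = 1

Answer: 1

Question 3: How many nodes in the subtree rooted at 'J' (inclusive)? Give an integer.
Subtree rooted at J contains: A, J
Count = 2

Answer: 2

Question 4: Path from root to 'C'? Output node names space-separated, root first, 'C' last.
Answer: G C

Derivation:
Walk down from root: G -> C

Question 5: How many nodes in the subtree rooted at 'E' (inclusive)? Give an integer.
Answer: 6

Derivation:
Subtree rooted at E contains: B, D, E, H, K, L
Count = 6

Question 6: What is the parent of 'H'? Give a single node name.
Answer: K

Derivation:
Scan adjacency: H appears as child of K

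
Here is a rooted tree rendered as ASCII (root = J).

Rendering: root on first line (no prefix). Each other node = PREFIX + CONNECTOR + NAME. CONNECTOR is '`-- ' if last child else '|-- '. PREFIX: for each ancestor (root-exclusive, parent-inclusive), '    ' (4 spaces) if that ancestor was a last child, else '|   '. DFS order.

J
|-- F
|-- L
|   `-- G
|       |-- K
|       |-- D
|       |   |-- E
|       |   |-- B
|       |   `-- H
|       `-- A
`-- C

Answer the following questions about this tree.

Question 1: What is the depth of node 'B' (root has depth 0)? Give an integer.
Path from root to B: J -> L -> G -> D -> B
Depth = number of edges = 4

Answer: 4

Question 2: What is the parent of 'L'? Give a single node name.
Answer: J

Derivation:
Scan adjacency: L appears as child of J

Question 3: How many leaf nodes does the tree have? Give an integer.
Answer: 7

Derivation:
Leaves (nodes with no children): A, B, C, E, F, H, K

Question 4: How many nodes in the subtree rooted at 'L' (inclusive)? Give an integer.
Subtree rooted at L contains: A, B, D, E, G, H, K, L
Count = 8

Answer: 8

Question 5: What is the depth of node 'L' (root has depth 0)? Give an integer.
Path from root to L: J -> L
Depth = number of edges = 1

Answer: 1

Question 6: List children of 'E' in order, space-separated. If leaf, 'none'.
Answer: none

Derivation:
Node E's children (from adjacency): (leaf)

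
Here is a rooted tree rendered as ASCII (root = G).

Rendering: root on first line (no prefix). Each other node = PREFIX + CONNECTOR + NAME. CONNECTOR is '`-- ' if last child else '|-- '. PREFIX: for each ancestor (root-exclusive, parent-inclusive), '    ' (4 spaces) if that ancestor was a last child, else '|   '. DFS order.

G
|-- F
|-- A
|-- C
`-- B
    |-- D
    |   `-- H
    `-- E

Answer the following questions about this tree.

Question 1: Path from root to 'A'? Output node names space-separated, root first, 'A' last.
Walk down from root: G -> A

Answer: G A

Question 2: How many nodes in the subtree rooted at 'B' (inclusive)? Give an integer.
Answer: 4

Derivation:
Subtree rooted at B contains: B, D, E, H
Count = 4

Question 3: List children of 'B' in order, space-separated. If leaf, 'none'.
Answer: D E

Derivation:
Node B's children (from adjacency): D, E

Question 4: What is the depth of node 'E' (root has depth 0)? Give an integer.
Path from root to E: G -> B -> E
Depth = number of edges = 2

Answer: 2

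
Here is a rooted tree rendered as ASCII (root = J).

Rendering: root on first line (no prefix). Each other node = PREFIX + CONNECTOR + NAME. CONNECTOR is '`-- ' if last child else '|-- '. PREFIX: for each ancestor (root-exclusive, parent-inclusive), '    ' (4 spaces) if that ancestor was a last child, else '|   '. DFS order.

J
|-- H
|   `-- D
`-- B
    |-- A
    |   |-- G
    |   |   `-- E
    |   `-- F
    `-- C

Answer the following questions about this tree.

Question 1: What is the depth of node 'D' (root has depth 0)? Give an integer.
Path from root to D: J -> H -> D
Depth = number of edges = 2

Answer: 2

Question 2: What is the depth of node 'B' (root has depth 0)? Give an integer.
Answer: 1

Derivation:
Path from root to B: J -> B
Depth = number of edges = 1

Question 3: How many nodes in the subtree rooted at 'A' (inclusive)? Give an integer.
Answer: 4

Derivation:
Subtree rooted at A contains: A, E, F, G
Count = 4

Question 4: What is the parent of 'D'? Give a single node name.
Answer: H

Derivation:
Scan adjacency: D appears as child of H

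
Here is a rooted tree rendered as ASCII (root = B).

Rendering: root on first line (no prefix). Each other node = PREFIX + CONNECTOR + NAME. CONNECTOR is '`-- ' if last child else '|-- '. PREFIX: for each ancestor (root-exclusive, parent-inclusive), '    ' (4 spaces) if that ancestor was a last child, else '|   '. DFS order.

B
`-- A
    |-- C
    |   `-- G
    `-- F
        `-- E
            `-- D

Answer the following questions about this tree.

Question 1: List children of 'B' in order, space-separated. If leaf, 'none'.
Answer: A

Derivation:
Node B's children (from adjacency): A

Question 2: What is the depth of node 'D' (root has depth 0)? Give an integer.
Path from root to D: B -> A -> F -> E -> D
Depth = number of edges = 4

Answer: 4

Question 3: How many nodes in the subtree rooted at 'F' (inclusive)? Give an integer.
Answer: 3

Derivation:
Subtree rooted at F contains: D, E, F
Count = 3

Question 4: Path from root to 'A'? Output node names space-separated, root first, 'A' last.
Answer: B A

Derivation:
Walk down from root: B -> A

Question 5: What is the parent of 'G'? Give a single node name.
Scan adjacency: G appears as child of C

Answer: C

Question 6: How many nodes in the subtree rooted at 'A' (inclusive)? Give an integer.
Subtree rooted at A contains: A, C, D, E, F, G
Count = 6

Answer: 6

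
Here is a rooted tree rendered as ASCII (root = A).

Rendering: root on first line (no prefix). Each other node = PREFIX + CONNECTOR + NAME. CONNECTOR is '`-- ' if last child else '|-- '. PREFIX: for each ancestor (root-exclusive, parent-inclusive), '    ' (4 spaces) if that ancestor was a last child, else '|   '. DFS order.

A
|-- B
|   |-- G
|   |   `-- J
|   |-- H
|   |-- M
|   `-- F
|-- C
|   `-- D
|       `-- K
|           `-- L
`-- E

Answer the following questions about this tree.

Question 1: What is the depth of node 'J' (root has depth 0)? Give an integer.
Path from root to J: A -> B -> G -> J
Depth = number of edges = 3

Answer: 3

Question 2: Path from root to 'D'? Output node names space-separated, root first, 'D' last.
Answer: A C D

Derivation:
Walk down from root: A -> C -> D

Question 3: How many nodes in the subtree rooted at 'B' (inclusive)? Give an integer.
Answer: 6

Derivation:
Subtree rooted at B contains: B, F, G, H, J, M
Count = 6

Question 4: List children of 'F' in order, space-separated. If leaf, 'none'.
Answer: none

Derivation:
Node F's children (from adjacency): (leaf)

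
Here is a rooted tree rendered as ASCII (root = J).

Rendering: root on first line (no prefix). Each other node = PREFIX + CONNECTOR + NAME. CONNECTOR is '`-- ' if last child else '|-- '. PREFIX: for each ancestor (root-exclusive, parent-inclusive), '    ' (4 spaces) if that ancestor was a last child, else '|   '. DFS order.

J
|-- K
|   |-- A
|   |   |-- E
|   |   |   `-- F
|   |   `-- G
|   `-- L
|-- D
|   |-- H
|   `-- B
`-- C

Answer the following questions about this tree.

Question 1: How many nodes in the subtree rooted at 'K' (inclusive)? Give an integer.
Answer: 6

Derivation:
Subtree rooted at K contains: A, E, F, G, K, L
Count = 6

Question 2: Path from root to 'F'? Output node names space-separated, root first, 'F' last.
Answer: J K A E F

Derivation:
Walk down from root: J -> K -> A -> E -> F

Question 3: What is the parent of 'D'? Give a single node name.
Answer: J

Derivation:
Scan adjacency: D appears as child of J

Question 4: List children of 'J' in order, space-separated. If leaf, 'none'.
Answer: K D C

Derivation:
Node J's children (from adjacency): K, D, C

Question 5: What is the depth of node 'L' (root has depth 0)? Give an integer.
Answer: 2

Derivation:
Path from root to L: J -> K -> L
Depth = number of edges = 2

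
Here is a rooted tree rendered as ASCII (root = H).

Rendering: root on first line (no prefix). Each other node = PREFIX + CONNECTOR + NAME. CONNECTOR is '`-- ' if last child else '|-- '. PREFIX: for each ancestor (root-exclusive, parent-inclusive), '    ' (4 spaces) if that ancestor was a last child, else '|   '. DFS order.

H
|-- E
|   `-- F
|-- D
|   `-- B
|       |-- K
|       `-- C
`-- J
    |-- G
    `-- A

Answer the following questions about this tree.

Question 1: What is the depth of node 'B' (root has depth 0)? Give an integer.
Path from root to B: H -> D -> B
Depth = number of edges = 2

Answer: 2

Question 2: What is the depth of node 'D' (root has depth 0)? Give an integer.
Answer: 1

Derivation:
Path from root to D: H -> D
Depth = number of edges = 1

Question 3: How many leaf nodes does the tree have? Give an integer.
Answer: 5

Derivation:
Leaves (nodes with no children): A, C, F, G, K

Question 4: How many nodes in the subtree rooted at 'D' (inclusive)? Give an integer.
Answer: 4

Derivation:
Subtree rooted at D contains: B, C, D, K
Count = 4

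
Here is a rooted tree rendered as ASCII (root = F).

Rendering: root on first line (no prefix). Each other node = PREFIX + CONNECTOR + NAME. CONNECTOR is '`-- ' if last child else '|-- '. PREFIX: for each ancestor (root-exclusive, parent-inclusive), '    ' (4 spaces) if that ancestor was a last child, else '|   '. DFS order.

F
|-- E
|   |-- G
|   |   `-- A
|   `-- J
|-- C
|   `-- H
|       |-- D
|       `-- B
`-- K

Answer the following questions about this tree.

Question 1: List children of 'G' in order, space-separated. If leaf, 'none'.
Answer: A

Derivation:
Node G's children (from adjacency): A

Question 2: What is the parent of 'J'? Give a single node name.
Scan adjacency: J appears as child of E

Answer: E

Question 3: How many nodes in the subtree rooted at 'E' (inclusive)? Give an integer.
Subtree rooted at E contains: A, E, G, J
Count = 4

Answer: 4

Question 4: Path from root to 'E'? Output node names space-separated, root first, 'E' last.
Walk down from root: F -> E

Answer: F E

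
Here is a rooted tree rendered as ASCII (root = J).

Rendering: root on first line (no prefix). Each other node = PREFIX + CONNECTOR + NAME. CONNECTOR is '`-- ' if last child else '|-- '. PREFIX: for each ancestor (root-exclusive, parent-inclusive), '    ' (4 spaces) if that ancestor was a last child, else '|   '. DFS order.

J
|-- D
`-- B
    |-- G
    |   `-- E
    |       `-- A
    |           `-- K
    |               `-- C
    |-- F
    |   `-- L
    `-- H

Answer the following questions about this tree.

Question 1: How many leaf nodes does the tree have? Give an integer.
Leaves (nodes with no children): C, D, H, L

Answer: 4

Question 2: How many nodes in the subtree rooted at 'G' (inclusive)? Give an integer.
Subtree rooted at G contains: A, C, E, G, K
Count = 5

Answer: 5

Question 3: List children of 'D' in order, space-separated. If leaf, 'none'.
Node D's children (from adjacency): (leaf)

Answer: none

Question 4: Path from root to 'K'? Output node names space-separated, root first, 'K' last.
Answer: J B G E A K

Derivation:
Walk down from root: J -> B -> G -> E -> A -> K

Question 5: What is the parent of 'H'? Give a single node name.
Scan adjacency: H appears as child of B

Answer: B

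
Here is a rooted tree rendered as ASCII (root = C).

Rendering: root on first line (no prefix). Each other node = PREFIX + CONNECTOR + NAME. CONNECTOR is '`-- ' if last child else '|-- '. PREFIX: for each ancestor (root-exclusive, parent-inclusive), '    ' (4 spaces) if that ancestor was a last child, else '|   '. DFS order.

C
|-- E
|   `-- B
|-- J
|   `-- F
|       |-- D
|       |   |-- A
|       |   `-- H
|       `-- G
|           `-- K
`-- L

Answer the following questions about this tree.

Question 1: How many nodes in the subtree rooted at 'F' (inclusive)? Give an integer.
Subtree rooted at F contains: A, D, F, G, H, K
Count = 6

Answer: 6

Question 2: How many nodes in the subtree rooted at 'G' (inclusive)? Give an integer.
Subtree rooted at G contains: G, K
Count = 2

Answer: 2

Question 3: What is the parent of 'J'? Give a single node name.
Answer: C

Derivation:
Scan adjacency: J appears as child of C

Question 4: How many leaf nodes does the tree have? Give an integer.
Leaves (nodes with no children): A, B, H, K, L

Answer: 5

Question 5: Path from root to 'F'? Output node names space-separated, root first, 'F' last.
Answer: C J F

Derivation:
Walk down from root: C -> J -> F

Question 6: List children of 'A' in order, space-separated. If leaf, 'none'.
Answer: none

Derivation:
Node A's children (from adjacency): (leaf)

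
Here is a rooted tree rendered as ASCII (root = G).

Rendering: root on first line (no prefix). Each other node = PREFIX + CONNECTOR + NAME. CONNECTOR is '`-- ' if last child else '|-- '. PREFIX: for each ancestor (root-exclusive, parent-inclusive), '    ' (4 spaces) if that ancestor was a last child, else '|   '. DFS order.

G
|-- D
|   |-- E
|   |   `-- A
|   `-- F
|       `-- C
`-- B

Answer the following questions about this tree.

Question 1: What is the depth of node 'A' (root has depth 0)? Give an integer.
Path from root to A: G -> D -> E -> A
Depth = number of edges = 3

Answer: 3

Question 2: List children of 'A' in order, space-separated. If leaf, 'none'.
Answer: none

Derivation:
Node A's children (from adjacency): (leaf)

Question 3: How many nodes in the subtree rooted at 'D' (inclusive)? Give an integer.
Subtree rooted at D contains: A, C, D, E, F
Count = 5

Answer: 5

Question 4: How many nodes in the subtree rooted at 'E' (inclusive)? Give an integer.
Subtree rooted at E contains: A, E
Count = 2

Answer: 2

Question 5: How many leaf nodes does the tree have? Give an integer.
Answer: 3

Derivation:
Leaves (nodes with no children): A, B, C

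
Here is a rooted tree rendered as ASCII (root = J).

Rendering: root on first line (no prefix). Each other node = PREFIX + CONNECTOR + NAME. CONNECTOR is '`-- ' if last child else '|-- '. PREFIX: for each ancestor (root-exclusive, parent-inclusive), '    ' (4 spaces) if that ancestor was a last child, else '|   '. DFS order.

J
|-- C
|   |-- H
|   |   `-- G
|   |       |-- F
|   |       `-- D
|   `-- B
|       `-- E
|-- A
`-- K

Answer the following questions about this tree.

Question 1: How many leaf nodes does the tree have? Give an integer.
Answer: 5

Derivation:
Leaves (nodes with no children): A, D, E, F, K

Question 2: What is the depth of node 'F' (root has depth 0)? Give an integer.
Path from root to F: J -> C -> H -> G -> F
Depth = number of edges = 4

Answer: 4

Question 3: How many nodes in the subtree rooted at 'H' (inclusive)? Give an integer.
Answer: 4

Derivation:
Subtree rooted at H contains: D, F, G, H
Count = 4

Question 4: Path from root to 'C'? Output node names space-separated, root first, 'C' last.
Walk down from root: J -> C

Answer: J C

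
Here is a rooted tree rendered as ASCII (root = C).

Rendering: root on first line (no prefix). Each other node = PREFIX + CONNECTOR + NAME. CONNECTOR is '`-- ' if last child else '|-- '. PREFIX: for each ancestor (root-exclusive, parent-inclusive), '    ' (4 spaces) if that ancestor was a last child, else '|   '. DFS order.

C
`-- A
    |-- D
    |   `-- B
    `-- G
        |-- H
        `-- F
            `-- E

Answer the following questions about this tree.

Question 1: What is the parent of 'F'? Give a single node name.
Scan adjacency: F appears as child of G

Answer: G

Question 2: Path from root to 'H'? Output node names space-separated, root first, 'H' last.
Answer: C A G H

Derivation:
Walk down from root: C -> A -> G -> H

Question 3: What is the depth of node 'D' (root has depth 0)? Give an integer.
Answer: 2

Derivation:
Path from root to D: C -> A -> D
Depth = number of edges = 2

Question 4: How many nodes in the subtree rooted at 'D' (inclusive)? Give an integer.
Answer: 2

Derivation:
Subtree rooted at D contains: B, D
Count = 2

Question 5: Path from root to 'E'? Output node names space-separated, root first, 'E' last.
Walk down from root: C -> A -> G -> F -> E

Answer: C A G F E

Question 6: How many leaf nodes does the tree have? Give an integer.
Leaves (nodes with no children): B, E, H

Answer: 3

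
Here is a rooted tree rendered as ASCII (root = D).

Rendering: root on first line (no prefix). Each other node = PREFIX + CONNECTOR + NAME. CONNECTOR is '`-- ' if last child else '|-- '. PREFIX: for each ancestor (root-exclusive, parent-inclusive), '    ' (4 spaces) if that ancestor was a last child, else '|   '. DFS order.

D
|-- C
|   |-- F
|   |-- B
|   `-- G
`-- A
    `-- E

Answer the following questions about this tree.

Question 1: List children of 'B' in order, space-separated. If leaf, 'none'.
Answer: none

Derivation:
Node B's children (from adjacency): (leaf)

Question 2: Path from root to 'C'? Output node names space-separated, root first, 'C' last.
Answer: D C

Derivation:
Walk down from root: D -> C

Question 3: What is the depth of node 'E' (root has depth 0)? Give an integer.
Path from root to E: D -> A -> E
Depth = number of edges = 2

Answer: 2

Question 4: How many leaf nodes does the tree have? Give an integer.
Answer: 4

Derivation:
Leaves (nodes with no children): B, E, F, G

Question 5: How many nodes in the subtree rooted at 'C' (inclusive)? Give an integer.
Subtree rooted at C contains: B, C, F, G
Count = 4

Answer: 4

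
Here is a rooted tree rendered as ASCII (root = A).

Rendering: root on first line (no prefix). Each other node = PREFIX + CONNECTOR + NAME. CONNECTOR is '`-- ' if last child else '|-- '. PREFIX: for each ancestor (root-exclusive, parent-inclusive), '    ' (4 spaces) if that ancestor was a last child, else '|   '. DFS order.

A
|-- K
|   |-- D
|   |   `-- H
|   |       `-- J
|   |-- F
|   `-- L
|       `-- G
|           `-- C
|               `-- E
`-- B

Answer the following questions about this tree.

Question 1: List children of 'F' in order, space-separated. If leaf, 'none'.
Answer: none

Derivation:
Node F's children (from adjacency): (leaf)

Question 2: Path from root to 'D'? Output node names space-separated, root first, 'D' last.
Answer: A K D

Derivation:
Walk down from root: A -> K -> D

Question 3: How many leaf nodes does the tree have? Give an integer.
Leaves (nodes with no children): B, E, F, J

Answer: 4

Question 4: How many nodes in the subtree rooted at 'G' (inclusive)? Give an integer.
Subtree rooted at G contains: C, E, G
Count = 3

Answer: 3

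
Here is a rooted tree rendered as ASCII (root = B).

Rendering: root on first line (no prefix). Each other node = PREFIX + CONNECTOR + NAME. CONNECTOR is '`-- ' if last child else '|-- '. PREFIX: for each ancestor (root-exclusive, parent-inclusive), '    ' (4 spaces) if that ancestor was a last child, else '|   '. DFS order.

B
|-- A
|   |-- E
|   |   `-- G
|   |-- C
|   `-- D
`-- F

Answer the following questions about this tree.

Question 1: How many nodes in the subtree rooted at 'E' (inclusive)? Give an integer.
Subtree rooted at E contains: E, G
Count = 2

Answer: 2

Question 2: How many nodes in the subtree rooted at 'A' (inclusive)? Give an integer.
Subtree rooted at A contains: A, C, D, E, G
Count = 5

Answer: 5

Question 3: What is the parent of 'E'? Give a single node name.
Scan adjacency: E appears as child of A

Answer: A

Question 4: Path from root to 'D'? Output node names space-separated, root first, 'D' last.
Walk down from root: B -> A -> D

Answer: B A D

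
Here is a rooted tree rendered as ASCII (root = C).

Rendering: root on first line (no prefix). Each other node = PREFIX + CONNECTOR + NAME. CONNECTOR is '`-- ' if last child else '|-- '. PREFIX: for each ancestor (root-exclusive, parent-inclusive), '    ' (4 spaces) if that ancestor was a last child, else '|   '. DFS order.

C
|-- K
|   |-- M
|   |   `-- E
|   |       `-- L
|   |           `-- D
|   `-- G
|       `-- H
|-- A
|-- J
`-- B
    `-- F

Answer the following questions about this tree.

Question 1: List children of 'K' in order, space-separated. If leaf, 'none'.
Node K's children (from adjacency): M, G

Answer: M G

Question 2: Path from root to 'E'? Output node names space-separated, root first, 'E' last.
Walk down from root: C -> K -> M -> E

Answer: C K M E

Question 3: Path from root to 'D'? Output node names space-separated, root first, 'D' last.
Answer: C K M E L D

Derivation:
Walk down from root: C -> K -> M -> E -> L -> D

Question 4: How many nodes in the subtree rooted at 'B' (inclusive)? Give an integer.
Subtree rooted at B contains: B, F
Count = 2

Answer: 2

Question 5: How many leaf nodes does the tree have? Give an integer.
Leaves (nodes with no children): A, D, F, H, J

Answer: 5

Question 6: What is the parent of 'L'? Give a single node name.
Answer: E

Derivation:
Scan adjacency: L appears as child of E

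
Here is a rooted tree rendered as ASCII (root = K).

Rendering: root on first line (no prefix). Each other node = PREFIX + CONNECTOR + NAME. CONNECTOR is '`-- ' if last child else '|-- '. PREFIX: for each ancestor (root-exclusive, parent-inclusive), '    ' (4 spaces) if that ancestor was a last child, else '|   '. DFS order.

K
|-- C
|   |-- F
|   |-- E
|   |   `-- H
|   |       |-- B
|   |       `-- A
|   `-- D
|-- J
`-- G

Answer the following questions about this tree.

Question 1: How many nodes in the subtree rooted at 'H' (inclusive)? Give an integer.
Subtree rooted at H contains: A, B, H
Count = 3

Answer: 3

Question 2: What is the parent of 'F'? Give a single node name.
Answer: C

Derivation:
Scan adjacency: F appears as child of C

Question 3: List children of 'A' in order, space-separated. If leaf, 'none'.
Node A's children (from adjacency): (leaf)

Answer: none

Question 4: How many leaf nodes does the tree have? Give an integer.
Answer: 6

Derivation:
Leaves (nodes with no children): A, B, D, F, G, J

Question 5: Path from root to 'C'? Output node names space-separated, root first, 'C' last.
Answer: K C

Derivation:
Walk down from root: K -> C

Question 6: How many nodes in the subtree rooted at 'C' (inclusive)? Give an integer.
Subtree rooted at C contains: A, B, C, D, E, F, H
Count = 7

Answer: 7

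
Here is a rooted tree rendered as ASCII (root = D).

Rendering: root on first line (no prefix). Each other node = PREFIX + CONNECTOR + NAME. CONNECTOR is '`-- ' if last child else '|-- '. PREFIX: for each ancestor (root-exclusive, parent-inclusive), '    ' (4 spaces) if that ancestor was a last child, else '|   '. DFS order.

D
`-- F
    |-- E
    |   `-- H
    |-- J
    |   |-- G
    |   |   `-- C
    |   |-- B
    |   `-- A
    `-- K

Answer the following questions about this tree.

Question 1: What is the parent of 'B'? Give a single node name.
Scan adjacency: B appears as child of J

Answer: J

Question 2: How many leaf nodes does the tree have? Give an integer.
Leaves (nodes with no children): A, B, C, H, K

Answer: 5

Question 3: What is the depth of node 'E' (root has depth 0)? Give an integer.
Answer: 2

Derivation:
Path from root to E: D -> F -> E
Depth = number of edges = 2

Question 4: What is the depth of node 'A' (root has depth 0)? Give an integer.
Path from root to A: D -> F -> J -> A
Depth = number of edges = 3

Answer: 3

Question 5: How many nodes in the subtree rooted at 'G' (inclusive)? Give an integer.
Subtree rooted at G contains: C, G
Count = 2

Answer: 2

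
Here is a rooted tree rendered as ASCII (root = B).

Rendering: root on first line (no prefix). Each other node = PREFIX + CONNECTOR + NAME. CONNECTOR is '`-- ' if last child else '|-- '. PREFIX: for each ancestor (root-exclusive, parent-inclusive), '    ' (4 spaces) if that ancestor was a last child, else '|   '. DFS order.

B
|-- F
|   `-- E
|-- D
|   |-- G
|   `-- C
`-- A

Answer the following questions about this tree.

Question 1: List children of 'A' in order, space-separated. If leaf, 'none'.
Node A's children (from adjacency): (leaf)

Answer: none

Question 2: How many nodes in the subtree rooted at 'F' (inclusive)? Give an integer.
Subtree rooted at F contains: E, F
Count = 2

Answer: 2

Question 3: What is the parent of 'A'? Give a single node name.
Answer: B

Derivation:
Scan adjacency: A appears as child of B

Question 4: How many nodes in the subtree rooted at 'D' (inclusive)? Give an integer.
Answer: 3

Derivation:
Subtree rooted at D contains: C, D, G
Count = 3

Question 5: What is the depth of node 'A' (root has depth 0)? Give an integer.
Answer: 1

Derivation:
Path from root to A: B -> A
Depth = number of edges = 1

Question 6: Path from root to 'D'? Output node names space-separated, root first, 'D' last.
Answer: B D

Derivation:
Walk down from root: B -> D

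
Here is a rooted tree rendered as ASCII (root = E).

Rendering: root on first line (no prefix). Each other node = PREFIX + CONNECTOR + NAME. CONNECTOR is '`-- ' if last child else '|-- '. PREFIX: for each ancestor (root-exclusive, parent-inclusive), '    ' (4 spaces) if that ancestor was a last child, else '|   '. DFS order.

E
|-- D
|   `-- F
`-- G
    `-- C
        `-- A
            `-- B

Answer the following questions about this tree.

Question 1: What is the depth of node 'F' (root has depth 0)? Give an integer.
Answer: 2

Derivation:
Path from root to F: E -> D -> F
Depth = number of edges = 2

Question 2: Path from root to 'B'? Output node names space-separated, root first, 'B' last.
Walk down from root: E -> G -> C -> A -> B

Answer: E G C A B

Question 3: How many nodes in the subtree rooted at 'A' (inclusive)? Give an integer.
Subtree rooted at A contains: A, B
Count = 2

Answer: 2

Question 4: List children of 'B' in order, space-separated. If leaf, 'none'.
Node B's children (from adjacency): (leaf)

Answer: none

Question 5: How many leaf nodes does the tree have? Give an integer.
Leaves (nodes with no children): B, F

Answer: 2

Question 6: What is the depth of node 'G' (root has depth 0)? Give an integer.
Path from root to G: E -> G
Depth = number of edges = 1

Answer: 1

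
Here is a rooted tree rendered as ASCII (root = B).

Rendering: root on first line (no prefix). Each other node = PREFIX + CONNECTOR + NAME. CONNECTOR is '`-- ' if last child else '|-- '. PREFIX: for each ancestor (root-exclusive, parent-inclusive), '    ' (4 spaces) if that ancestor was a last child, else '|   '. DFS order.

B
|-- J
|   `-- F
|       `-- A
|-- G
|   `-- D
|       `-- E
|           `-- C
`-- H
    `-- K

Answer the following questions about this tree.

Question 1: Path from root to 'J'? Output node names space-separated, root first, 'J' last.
Answer: B J

Derivation:
Walk down from root: B -> J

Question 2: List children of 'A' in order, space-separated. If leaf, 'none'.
Answer: none

Derivation:
Node A's children (from adjacency): (leaf)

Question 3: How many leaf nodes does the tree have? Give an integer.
Answer: 3

Derivation:
Leaves (nodes with no children): A, C, K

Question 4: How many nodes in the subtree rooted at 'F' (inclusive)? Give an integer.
Answer: 2

Derivation:
Subtree rooted at F contains: A, F
Count = 2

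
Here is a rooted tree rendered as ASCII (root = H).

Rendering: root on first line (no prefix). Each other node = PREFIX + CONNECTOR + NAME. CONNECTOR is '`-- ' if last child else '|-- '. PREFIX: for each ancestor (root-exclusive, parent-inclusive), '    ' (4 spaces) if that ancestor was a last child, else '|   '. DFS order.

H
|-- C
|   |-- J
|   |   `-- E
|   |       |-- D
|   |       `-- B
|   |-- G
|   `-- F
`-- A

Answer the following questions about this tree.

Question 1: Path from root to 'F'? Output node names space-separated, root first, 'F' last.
Walk down from root: H -> C -> F

Answer: H C F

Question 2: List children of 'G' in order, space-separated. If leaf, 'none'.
Node G's children (from adjacency): (leaf)

Answer: none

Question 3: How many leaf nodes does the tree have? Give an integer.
Leaves (nodes with no children): A, B, D, F, G

Answer: 5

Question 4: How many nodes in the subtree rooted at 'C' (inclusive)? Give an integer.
Answer: 7

Derivation:
Subtree rooted at C contains: B, C, D, E, F, G, J
Count = 7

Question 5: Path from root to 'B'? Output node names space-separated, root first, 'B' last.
Walk down from root: H -> C -> J -> E -> B

Answer: H C J E B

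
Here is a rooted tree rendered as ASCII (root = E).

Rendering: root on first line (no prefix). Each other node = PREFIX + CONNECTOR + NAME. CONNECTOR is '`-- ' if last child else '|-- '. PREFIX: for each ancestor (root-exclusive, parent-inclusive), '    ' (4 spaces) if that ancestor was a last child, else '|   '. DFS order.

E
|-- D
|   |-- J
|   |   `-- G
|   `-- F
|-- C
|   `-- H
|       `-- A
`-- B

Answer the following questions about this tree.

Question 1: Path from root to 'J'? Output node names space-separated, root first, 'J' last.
Walk down from root: E -> D -> J

Answer: E D J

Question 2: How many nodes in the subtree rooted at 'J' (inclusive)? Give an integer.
Subtree rooted at J contains: G, J
Count = 2

Answer: 2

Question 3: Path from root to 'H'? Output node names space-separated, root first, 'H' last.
Walk down from root: E -> C -> H

Answer: E C H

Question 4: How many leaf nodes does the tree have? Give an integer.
Leaves (nodes with no children): A, B, F, G

Answer: 4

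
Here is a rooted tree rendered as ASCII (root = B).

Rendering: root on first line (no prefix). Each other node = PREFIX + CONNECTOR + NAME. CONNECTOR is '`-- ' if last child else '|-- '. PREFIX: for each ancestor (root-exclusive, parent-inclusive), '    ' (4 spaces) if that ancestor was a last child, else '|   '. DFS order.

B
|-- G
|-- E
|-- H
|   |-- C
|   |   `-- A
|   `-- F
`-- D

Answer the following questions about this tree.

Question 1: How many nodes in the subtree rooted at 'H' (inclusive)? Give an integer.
Answer: 4

Derivation:
Subtree rooted at H contains: A, C, F, H
Count = 4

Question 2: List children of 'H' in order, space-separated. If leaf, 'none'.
Node H's children (from adjacency): C, F

Answer: C F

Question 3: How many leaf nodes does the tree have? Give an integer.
Answer: 5

Derivation:
Leaves (nodes with no children): A, D, E, F, G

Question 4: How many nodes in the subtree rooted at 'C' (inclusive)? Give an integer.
Answer: 2

Derivation:
Subtree rooted at C contains: A, C
Count = 2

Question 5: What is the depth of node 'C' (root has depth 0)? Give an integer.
Answer: 2

Derivation:
Path from root to C: B -> H -> C
Depth = number of edges = 2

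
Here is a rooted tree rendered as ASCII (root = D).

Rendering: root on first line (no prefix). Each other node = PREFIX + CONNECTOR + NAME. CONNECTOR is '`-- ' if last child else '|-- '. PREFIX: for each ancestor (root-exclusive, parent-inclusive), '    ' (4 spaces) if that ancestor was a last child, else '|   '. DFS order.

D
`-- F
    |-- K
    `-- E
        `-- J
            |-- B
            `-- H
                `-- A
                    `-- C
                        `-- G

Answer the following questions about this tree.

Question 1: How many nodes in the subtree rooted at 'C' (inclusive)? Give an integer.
Answer: 2

Derivation:
Subtree rooted at C contains: C, G
Count = 2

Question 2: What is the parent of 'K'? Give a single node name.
Answer: F

Derivation:
Scan adjacency: K appears as child of F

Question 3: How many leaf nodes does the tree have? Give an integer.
Answer: 3

Derivation:
Leaves (nodes with no children): B, G, K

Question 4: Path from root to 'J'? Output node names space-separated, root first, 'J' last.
Answer: D F E J

Derivation:
Walk down from root: D -> F -> E -> J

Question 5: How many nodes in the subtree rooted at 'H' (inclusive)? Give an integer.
Answer: 4

Derivation:
Subtree rooted at H contains: A, C, G, H
Count = 4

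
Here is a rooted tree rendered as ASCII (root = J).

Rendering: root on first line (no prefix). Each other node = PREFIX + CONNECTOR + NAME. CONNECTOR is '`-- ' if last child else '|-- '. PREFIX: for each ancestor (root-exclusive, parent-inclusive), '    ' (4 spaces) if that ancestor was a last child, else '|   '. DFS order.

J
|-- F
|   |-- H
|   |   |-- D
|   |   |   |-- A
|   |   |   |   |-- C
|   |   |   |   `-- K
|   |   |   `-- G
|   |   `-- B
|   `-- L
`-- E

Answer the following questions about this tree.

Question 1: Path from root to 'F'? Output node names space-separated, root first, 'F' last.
Walk down from root: J -> F

Answer: J F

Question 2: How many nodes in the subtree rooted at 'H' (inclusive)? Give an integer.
Subtree rooted at H contains: A, B, C, D, G, H, K
Count = 7

Answer: 7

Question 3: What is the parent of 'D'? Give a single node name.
Answer: H

Derivation:
Scan adjacency: D appears as child of H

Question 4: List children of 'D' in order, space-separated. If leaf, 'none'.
Answer: A G

Derivation:
Node D's children (from adjacency): A, G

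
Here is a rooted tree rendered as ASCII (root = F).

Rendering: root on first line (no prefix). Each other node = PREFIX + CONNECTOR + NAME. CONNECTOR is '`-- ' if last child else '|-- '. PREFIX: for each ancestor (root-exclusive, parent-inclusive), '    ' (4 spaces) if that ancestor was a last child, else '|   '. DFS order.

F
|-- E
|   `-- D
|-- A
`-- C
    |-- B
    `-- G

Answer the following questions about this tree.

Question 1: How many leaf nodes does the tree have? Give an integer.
Leaves (nodes with no children): A, B, D, G

Answer: 4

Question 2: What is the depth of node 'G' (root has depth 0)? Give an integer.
Path from root to G: F -> C -> G
Depth = number of edges = 2

Answer: 2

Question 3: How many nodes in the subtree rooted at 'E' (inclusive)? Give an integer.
Answer: 2

Derivation:
Subtree rooted at E contains: D, E
Count = 2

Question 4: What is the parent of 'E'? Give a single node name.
Scan adjacency: E appears as child of F

Answer: F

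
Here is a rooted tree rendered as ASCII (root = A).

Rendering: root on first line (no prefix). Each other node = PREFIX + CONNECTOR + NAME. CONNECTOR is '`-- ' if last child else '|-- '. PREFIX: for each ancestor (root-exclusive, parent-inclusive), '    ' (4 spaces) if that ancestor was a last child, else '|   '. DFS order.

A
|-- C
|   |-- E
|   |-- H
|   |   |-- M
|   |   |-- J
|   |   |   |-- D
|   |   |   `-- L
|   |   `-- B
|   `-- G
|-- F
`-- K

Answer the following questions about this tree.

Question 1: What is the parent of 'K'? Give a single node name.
Scan adjacency: K appears as child of A

Answer: A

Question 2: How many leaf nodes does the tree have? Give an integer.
Leaves (nodes with no children): B, D, E, F, G, K, L, M

Answer: 8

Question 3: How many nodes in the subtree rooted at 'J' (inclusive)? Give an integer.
Subtree rooted at J contains: D, J, L
Count = 3

Answer: 3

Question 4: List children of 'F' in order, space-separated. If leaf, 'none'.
Answer: none

Derivation:
Node F's children (from adjacency): (leaf)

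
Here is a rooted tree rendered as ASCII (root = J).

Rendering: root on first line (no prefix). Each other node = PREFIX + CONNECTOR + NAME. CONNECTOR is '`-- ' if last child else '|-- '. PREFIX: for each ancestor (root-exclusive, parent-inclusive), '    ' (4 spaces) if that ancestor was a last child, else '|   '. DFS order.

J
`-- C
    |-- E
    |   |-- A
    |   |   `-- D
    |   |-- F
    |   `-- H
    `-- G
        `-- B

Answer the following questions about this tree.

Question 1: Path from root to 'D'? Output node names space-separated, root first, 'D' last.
Answer: J C E A D

Derivation:
Walk down from root: J -> C -> E -> A -> D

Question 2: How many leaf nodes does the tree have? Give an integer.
Answer: 4

Derivation:
Leaves (nodes with no children): B, D, F, H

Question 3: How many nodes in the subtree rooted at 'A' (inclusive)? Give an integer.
Answer: 2

Derivation:
Subtree rooted at A contains: A, D
Count = 2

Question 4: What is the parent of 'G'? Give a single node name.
Scan adjacency: G appears as child of C

Answer: C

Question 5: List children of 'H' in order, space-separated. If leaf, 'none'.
Answer: none

Derivation:
Node H's children (from adjacency): (leaf)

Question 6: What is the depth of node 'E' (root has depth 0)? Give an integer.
Path from root to E: J -> C -> E
Depth = number of edges = 2

Answer: 2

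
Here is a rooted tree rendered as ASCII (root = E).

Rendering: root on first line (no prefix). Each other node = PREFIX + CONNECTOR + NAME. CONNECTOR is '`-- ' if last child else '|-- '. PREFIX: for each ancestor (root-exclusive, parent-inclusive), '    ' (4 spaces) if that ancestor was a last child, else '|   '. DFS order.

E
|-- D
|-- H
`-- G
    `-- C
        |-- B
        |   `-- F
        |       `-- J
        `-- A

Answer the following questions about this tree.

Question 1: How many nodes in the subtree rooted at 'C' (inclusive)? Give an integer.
Subtree rooted at C contains: A, B, C, F, J
Count = 5

Answer: 5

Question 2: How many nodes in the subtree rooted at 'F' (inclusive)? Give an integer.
Subtree rooted at F contains: F, J
Count = 2

Answer: 2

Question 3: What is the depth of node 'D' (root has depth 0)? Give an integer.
Path from root to D: E -> D
Depth = number of edges = 1

Answer: 1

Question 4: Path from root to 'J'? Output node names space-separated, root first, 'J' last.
Walk down from root: E -> G -> C -> B -> F -> J

Answer: E G C B F J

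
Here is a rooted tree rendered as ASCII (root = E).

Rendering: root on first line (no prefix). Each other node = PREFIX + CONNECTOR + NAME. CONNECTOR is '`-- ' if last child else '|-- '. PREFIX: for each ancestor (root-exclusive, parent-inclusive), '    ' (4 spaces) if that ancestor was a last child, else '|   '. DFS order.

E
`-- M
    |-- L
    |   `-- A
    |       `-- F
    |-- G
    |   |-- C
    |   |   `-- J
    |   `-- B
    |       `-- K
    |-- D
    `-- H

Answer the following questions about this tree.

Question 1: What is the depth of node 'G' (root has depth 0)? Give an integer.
Path from root to G: E -> M -> G
Depth = number of edges = 2

Answer: 2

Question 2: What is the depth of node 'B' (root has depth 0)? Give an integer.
Path from root to B: E -> M -> G -> B
Depth = number of edges = 3

Answer: 3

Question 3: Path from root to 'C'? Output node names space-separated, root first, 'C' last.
Walk down from root: E -> M -> G -> C

Answer: E M G C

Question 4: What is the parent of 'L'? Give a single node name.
Answer: M

Derivation:
Scan adjacency: L appears as child of M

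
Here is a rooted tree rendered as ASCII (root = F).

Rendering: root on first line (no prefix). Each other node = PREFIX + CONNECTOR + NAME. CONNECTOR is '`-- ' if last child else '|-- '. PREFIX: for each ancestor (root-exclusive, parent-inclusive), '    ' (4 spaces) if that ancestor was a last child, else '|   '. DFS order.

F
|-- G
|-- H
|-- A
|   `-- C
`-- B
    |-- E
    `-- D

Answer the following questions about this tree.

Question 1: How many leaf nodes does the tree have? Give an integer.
Leaves (nodes with no children): C, D, E, G, H

Answer: 5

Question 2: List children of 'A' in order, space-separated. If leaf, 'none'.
Answer: C

Derivation:
Node A's children (from adjacency): C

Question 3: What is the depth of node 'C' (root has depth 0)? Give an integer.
Answer: 2

Derivation:
Path from root to C: F -> A -> C
Depth = number of edges = 2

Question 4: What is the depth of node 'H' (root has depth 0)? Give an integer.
Answer: 1

Derivation:
Path from root to H: F -> H
Depth = number of edges = 1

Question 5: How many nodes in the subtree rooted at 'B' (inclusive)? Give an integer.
Answer: 3

Derivation:
Subtree rooted at B contains: B, D, E
Count = 3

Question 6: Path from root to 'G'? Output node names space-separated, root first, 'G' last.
Answer: F G

Derivation:
Walk down from root: F -> G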